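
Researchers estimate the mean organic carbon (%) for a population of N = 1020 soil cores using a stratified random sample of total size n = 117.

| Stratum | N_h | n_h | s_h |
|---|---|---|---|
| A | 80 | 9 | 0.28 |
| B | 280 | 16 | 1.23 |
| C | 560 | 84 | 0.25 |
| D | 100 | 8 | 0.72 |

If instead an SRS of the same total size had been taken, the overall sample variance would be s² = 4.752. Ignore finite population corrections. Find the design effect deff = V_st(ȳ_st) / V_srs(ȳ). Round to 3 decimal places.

V̂(ȳ_st) = Σ W_h² s_h²/n_h, with W_h = N_h/N and N = 1020:
  stratum A: (80/1020)²·0.28²/9 = 5.35862e-05
  stratum B: (280/1020)²·1.23²/16 = 0.00712535
  stratum C: (560/1020)²·0.25²/84 = 0.000224273
  stratum D: (100/1020)²·0.72²/8 = 0.000622837
V_st = 0.00802604
V_srs = s²/n = 4.752/117 = 0.0406154
deff = V_st / V_srs = 0.00802604/0.0406154 = 0.1976

deff ≈ 0.198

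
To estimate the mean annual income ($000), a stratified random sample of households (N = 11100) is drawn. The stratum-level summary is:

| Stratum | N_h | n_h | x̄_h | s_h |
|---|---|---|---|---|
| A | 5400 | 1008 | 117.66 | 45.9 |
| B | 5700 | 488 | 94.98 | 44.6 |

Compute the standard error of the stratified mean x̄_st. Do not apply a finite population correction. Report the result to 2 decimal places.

V̂(x̄_st) = Σ W_h² s_h²/n_h, with W_h = N_h/N and N = 11100:
  stratum A: (5400/11100)²·45.9²/1008 = 0.49466
  stratum B: (5700/11100)²·44.6²/488 = 1.07486
V̂(x̄_st) = 1.56952
SE(x̄_st) = √1.56952 = 1.25281

SE(x̄_st) ≈ 1.25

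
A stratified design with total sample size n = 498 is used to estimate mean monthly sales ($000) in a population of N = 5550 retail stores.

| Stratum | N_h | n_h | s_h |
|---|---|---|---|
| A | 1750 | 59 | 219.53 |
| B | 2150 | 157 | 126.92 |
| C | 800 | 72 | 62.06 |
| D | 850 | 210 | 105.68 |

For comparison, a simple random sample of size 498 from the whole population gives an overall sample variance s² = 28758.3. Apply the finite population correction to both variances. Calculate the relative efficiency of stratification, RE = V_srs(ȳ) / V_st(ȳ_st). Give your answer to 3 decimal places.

V̂(ȳ_st) = Σ W_h² (1 − n_h/N_h) s_h²/n_h, with W_h = N_h/N and N = 5550:
  stratum A: (1750/5550)²·(1 − 59/1750)·219.53²/59 = 78.475
  stratum B: (2150/5550)²·(1 − 157/2150)·126.92²/157 = 14.2732
  stratum C: (800/5550)²·(1 − 72/800)·62.06²/72 = 1.01141
  stratum D: (850/5550)²·(1 − 210/850)·105.68²/210 = 0.939246
V_st = 94.6988
V_srs = (1 − 498/5550)·28758.3/498 = 52.5659
Relative efficiency = V_srs / V_st = 52.5659/94.6988 = 0.5551

RE ≈ 0.555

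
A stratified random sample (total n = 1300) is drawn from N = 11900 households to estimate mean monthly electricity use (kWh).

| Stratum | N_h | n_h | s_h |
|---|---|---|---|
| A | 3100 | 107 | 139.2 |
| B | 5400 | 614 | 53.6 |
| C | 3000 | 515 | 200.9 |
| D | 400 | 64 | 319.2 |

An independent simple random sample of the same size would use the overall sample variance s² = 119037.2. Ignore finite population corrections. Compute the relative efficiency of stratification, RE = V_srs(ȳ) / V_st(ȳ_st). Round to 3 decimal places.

RE ≈ 4.571

V̂(ȳ_st) = Σ W_h² s_h²/n_h, with W_h = N_h/N and N = 11900:
  stratum A: (3100/11900)²·139.2²/107 = 12.2892
  stratum B: (5400/11900)²·53.6²/614 = 0.963507
  stratum C: (3000/11900)²·200.9²/515 = 4.98082
  stratum D: (400/11900)²·319.2²/64 = 1.79875
V_st = 20.0323
V_srs = s²/n = 119037.2/1300 = 91.5671
Relative efficiency = V_srs / V_st = 91.5671/20.0323 = 4.5710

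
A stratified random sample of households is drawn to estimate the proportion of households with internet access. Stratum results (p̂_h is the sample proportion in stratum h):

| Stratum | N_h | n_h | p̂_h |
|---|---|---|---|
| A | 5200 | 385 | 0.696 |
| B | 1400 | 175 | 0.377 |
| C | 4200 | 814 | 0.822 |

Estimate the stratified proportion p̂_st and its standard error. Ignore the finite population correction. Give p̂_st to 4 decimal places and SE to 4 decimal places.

p̂_st ≈ 0.7036, SE ≈ 0.0133

N = 10800; stratum weights W_h = N_h/N.
p̂_st = Σ W_h p̂_h = (5200·0.696 + 1400·0.377 + 4200·0.822)/10800 = 0.70365
V̂(p̂_st) = Σ W_h² p̂_h(1−p̂_h)/(n_h−1):
  stratum A: (5200/10800)²·0.696·0.304/384 = 0.000127735
  stratum B: (1400/10800)²·0.377·0.623/174 = 2.26824e-05
  stratum C: (4200/10800)²·0.822·0.178/813 = 2.72178e-05
V̂(p̂_st) = 0.000177635; SE = √V̂ = 0.013328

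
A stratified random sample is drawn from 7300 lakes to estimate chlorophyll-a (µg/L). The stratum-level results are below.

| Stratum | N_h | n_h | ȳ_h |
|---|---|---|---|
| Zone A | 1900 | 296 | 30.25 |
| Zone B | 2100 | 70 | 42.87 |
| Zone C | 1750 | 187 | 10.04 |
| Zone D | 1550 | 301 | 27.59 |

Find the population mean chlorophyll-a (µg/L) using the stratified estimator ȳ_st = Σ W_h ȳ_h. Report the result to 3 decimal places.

N = Σ N_h = 7300. Stratum weights W_h = N_h/N.
ȳ_st = (1900·30.25 + 2100·42.87 + 1750·10.04 + 1550·27.59) / 7300 = 28.47075

ȳ_st ≈ 28.471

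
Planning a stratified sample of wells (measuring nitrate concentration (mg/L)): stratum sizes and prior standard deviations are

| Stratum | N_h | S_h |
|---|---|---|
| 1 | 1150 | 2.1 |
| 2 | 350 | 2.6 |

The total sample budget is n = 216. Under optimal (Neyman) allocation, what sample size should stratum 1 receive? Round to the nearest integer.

157

Neyman allocation: n_h = n · N_h S_h / Σ N_i S_i, with n = 216.
  stratum 1: N_h·S_h = 1150·2.1 = 2415.00
  stratum 2: N_h·S_h = 350·2.6 = 910.00
Σ N_h S_h = 3325.00
n for stratum 1 = 216·2415.00/3325.00 = 156.884 → 157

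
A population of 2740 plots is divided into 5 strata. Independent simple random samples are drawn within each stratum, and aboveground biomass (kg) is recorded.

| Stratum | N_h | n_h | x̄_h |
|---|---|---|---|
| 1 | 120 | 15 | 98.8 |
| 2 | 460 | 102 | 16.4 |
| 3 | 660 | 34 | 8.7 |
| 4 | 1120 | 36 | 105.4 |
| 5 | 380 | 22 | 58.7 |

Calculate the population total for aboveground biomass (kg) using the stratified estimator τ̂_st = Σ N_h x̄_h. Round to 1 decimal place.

τ̂_st = Σ N_h x̄_h = 120·98.8 + 460·16.4 + 660·8.7 + 1120·105.4 + 380·58.7 = 165496.0

τ̂_st ≈ 165496.0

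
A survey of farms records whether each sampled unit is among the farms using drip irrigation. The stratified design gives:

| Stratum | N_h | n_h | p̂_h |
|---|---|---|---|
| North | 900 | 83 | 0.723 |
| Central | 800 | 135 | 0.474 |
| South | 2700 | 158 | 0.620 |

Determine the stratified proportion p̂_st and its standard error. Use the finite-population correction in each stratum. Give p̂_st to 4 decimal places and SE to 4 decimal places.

p̂_st ≈ 0.6145, SE ≈ 0.0260

N = 4400; stratum weights W_h = N_h/N.
p̂_st = Σ W_h p̂_h = (900·0.723 + 800·0.474 + 2700·0.620)/4400 = 0.61452
V̂(p̂_st) = Σ W_h² (1 − n_h/N_h) p̂_h(1−p̂_h)/(n_h−1):
  stratum North: (900/4400)²·(1 − 83/900)·0.723·0.277/82 = 9.27606e-05
  stratum Central: (800/4400)²·(1 − 135/800)·0.474·0.526/134 = 5.11288e-05
  stratum South: (2700/4400)²·(1 − 158/2700)·0.620·0.380/157 = 0.000531997
V̂(p̂_st) = 0.000675887; SE = √V̂ = 0.0259978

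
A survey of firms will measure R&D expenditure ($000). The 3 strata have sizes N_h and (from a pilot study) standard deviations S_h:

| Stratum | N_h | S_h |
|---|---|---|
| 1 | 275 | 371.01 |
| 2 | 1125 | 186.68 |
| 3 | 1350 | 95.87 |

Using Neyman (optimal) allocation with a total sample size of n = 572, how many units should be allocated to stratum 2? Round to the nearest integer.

272

Neyman allocation: n_h = n · N_h S_h / Σ N_i S_i, with n = 572.
  stratum 1: N_h·S_h = 275·371.01 = 102027.75
  stratum 2: N_h·S_h = 1125·186.68 = 210015.00
  stratum 3: N_h·S_h = 1350·95.87 = 129424.50
Σ N_h S_h = 441467.25
n for stratum 2 = 572·210015.00/441467.25 = 272.112 → 272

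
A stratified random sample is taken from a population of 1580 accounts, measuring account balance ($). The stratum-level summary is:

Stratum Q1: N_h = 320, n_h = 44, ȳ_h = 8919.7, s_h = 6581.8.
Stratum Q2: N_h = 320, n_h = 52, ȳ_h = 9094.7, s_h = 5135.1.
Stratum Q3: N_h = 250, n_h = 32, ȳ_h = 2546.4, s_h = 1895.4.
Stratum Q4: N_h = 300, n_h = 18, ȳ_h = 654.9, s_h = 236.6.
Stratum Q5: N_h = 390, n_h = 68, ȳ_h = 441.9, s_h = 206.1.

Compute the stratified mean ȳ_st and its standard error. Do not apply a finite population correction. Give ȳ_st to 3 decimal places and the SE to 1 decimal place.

ȳ_st = Σ W_h ȳ_h = (320·8919.7 + 320·9094.7 + 250·2546.4 + 300·654.9 + 390·441.9)/1580 = 4284.82215
V̂(ȳ_st) = Σ W_h² s_h²/n_h, with W_h = N_h/N and N = 1580:
  stratum Q1: (320/1580)²·6581.8²/44 = 40385.2
  stratum Q2: (320/1580)²·5135.1²/52 = 20800.8
  stratum Q3: (250/1580)²·1895.4²/32 = 2810.72
  stratum Q4: (300/1580)²·236.6²/18 = 112.121
  stratum Q5: (390/1580)²·206.1²/68 = 38.0594
V̂(ȳ_st) = 64146.9
SE(ȳ_st) = √64146.9 = 253.272

ȳ_st ≈ 4284.822, SE ≈ 253.3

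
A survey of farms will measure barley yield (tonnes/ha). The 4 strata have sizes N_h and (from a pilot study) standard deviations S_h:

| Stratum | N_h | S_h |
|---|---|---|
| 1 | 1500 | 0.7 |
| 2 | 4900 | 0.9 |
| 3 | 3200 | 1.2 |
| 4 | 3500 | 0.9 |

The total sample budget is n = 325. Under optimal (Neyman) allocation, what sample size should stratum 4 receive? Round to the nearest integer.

82

Neyman allocation: n_h = n · N_h S_h / Σ N_i S_i, with n = 325.
  stratum 1: N_h·S_h = 1500·0.7 = 1050.00
  stratum 2: N_h·S_h = 4900·0.9 = 4410.00
  stratum 3: N_h·S_h = 3200·1.2 = 3840.00
  stratum 4: N_h·S_h = 3500·0.9 = 3150.00
Σ N_h S_h = 12450.00
n for stratum 4 = 325·3150.00/12450.00 = 82.229 → 82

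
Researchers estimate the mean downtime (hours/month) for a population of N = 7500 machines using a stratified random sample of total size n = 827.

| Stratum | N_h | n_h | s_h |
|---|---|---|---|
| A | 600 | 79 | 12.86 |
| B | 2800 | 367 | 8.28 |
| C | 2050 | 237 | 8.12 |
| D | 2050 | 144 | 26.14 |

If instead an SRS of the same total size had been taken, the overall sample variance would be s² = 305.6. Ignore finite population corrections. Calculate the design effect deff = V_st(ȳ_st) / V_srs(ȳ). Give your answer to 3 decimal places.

V̂(ȳ_st) = Σ W_h² s_h²/n_h, with W_h = N_h/N and N = 7500:
  stratum A: (600/7500)²·12.86²/79 = 0.0133978
  stratum B: (2800/7500)²·8.28²/367 = 0.0260368
  stratum C: (2050/7500)²·8.12²/237 = 0.0207849
  stratum D: (2050/7500)²·26.14²/144 = 0.354514
V_st = 0.414734
V_srs = s²/n = 305.6/827 = 0.369528
deff = V_st / V_srs = 0.414734/0.369528 = 1.1223

deff ≈ 1.122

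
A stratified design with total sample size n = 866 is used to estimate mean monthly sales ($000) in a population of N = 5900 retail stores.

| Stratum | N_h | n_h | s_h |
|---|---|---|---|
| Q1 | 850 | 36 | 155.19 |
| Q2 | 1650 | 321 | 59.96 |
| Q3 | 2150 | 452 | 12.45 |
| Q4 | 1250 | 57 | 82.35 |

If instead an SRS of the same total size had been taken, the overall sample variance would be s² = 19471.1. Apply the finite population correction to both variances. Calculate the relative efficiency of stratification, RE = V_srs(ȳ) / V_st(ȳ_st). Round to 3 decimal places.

RE ≈ 1.003

V̂(ȳ_st) = Σ W_h² (1 − n_h/N_h) s_h²/n_h, with W_h = N_h/N and N = 5900:
  stratum Q1: (850/5900)²·(1 − 36/850)·155.19²/36 = 13.2973
  stratum Q2: (1650/5900)²·(1 − 321/1650)·59.96²/321 = 0.705542
  stratum Q3: (2150/5900)²·(1 − 452/2150)·12.45²/452 = 0.0359644
  stratum Q4: (1250/5900)²·(1 − 57/1250)·82.35²/57 = 5.09681
V_st = 19.1356
V_srs = (1 − 866/5900)·19471.1/866 = 19.1838
Relative efficiency = V_srs / V_st = 19.1838/19.1356 = 1.0025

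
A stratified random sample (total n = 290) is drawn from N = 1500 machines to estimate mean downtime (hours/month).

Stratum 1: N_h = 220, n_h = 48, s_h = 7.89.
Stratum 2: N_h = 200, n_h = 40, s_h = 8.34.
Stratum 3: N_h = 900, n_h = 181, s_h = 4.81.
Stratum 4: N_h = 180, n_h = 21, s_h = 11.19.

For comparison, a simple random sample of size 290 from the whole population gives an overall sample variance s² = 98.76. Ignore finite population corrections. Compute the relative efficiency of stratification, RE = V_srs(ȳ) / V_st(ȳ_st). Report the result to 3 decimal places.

V̂(ȳ_st) = Σ W_h² s_h²/n_h, with W_h = N_h/N and N = 1500:
  stratum 1: (220/1500)²·7.89²/48 = 0.0278982
  stratum 2: (200/1500)²·8.34²/40 = 0.0309136
  stratum 3: (900/1500)²·4.81²/181 = 0.0460166
  stratum 4: (180/1500)²·11.19²/21 = 0.0858625
V_st = 0.190691
V_srs = s²/n = 98.76/290 = 0.340552
Relative efficiency = V_srs / V_st = 0.340552/0.190691 = 1.7859

RE ≈ 1.786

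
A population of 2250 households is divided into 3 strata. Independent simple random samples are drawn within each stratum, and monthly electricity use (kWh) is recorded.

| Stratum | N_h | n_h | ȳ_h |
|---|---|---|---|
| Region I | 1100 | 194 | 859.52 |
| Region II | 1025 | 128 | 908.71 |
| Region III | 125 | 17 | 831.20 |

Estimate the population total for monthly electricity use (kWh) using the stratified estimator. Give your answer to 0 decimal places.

τ̂_st ≈ 1980800

τ̂_st = Σ N_h ȳ_h = 1100·859.52 + 1025·908.71 + 125·831.20 = 1980800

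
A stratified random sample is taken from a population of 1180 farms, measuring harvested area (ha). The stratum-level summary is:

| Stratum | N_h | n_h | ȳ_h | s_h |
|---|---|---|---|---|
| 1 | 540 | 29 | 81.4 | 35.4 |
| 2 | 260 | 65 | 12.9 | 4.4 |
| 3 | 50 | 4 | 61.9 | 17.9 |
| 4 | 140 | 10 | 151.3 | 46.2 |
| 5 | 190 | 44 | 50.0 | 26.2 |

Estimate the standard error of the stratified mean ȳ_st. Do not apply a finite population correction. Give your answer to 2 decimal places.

V̂(ȳ_st) = Σ W_h² s_h²/n_h, with W_h = N_h/N and N = 1180:
  stratum 1: (540/1180)²·35.4²/29 = 9.04966
  stratum 2: (260/1180)²·4.4²/65 = 0.0144602
  stratum 3: (50/1180)²·17.9²/4 = 0.143821
  stratum 4: (140/1180)²·46.2²/10 = 3.00453
  stratum 5: (190/1180)²·26.2²/44 = 0.404476
V̂(ȳ_st) = 12.6169
SE(ȳ_st) = √12.6169 = 3.55203

SE(ȳ_st) ≈ 3.55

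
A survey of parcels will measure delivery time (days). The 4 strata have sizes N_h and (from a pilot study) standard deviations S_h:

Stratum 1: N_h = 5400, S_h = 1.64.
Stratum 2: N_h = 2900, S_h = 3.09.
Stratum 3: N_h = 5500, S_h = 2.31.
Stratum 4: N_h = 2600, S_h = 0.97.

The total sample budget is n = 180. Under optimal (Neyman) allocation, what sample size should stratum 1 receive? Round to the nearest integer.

Neyman allocation: n_h = n · N_h S_h / Σ N_i S_i, with n = 180.
  stratum 1: N_h·S_h = 5400·1.64 = 8856.00
  stratum 2: N_h·S_h = 2900·3.09 = 8961.00
  stratum 3: N_h·S_h = 5500·2.31 = 12705.00
  stratum 4: N_h·S_h = 2600·0.97 = 2522.00
Σ N_h S_h = 33044.00
n for stratum 1 = 180·8856.00/33044.00 = 48.241 → 48

48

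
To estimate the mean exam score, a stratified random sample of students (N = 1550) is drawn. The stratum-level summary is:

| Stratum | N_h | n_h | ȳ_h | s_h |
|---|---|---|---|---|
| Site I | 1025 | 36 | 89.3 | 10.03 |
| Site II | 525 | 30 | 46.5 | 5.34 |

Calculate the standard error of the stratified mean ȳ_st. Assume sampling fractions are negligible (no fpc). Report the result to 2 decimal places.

SE(ȳ_st) ≈ 1.15

V̂(ȳ_st) = Σ W_h² s_h²/n_h, with W_h = N_h/N and N = 1550:
  stratum Site I: (1025/1550)²·10.03²/36 = 1.22204
  stratum Site II: (525/1550)²·5.34²/30 = 0.109048
V̂(ȳ_st) = 1.33108
SE(ȳ_st) = √1.33108 = 1.15373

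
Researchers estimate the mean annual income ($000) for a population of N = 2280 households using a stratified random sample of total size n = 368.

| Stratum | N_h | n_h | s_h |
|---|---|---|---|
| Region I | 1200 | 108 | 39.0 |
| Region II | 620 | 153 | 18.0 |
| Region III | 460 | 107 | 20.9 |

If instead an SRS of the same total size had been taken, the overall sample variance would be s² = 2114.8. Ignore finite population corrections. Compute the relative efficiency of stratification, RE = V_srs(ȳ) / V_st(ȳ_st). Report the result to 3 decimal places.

V̂(ȳ_st) = Σ W_h² s_h²/n_h, with W_h = N_h/N and N = 2280:
  stratum Region I: (1200/2280)²·39.0²/108 = 3.9012
  stratum Region II: (620/2280)²·18.0²/153 = 0.156591
  stratum Region III: (460/2280)²·20.9²/107 = 0.166171
V_st = 4.22396
V_srs = s²/n = 2114.8/368 = 5.74674
Relative efficiency = V_srs / V_st = 5.74674/4.22396 = 1.3605

RE ≈ 1.361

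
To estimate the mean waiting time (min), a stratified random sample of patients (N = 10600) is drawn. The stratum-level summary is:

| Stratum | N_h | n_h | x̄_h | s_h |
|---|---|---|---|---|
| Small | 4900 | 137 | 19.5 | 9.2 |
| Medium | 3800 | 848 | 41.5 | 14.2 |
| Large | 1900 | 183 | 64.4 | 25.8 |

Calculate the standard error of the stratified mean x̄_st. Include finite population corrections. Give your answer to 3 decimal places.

SE(x̄_st) ≈ 0.508

V̂(x̄_st) = Σ W_h² (1 − n_h/N_h) s_h²/n_h, with W_h = N_h/N and N = 10600:
  stratum Small: (4900/10600)²·(1 − 137/4900)·9.2²/137 = 0.128328
  stratum Medium: (3800/10600)²·(1 − 848/3800)·14.2²/848 = 0.0237394
  stratum Large: (1900/10600)²·(1 − 183/1900)·25.8²/183 = 0.105609
V̂(x̄_st) = 0.257676
SE(x̄_st) = √0.257676 = 0.507618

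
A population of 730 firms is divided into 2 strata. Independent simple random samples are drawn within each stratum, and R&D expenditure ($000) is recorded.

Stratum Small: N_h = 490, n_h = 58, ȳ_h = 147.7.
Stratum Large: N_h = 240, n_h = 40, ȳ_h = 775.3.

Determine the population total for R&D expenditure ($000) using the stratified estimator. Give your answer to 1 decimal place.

τ̂_st ≈ 258445.0

τ̂_st = Σ N_h ȳ_h = 490·147.7 + 240·775.3 = 258445.0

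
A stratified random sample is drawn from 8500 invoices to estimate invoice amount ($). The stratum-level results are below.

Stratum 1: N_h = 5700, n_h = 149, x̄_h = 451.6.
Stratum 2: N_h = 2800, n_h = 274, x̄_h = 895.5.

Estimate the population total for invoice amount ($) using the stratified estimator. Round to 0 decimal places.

τ̂_st = Σ N_h x̄_h = 5700·451.6 + 2800·895.5 = 5081520

τ̂_st ≈ 5081520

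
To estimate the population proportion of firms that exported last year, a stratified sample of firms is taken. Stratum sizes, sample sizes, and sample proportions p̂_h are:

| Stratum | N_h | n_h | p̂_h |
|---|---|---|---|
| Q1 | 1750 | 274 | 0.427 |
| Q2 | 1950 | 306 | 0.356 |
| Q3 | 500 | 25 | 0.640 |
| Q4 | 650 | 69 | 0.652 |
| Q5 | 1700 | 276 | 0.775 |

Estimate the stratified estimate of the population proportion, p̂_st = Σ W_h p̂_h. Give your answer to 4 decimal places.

N = 6550; stratum weights W_h = N_h/N.
p̂_st = Σ W_h p̂_h = (1750·0.427 + 1950·0.356 + 500·0.640 + 650·0.652 + 1700·0.775)/6550 = 0.53477

p̂_st ≈ 0.5348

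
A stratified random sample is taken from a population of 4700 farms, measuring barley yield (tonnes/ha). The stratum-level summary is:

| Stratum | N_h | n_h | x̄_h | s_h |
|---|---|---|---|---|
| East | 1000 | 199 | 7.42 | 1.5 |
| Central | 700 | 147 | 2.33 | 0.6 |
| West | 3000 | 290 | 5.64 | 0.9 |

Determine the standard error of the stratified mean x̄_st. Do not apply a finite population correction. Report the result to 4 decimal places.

SE(x̄_st) ≈ 0.0413

V̂(x̄_st) = Σ W_h² s_h²/n_h, with W_h = N_h/N and N = 4700:
  stratum East: (1000/4700)²·1.5²/199 = 0.000511839
  stratum Central: (700/4700)²·0.6²/147 = 5.43232e-05
  stratum West: (3000/4700)²·0.9²/290 = 0.00113798
V̂(x̄_st) = 0.00170414
SE(x̄_st) = √0.00170414 = 0.0412812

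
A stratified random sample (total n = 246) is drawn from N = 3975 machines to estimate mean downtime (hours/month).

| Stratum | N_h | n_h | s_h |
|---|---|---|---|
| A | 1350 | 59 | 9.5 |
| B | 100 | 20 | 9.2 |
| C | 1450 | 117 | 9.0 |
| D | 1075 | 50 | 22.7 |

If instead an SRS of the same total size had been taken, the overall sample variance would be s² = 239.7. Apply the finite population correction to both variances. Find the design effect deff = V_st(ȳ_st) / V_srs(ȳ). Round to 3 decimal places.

V̂(ȳ_st) = Σ W_h² (1 − n_h/N_h) s_h²/n_h, with W_h = N_h/N and N = 3975:
  stratum A: (1350/3975)²·(1 − 59/1350)·9.5²/59 = 0.168726
  stratum B: (100/3975)²·(1 − 20/100)·9.2²/20 = 0.0021427
  stratum C: (1450/3975)²·(1 − 117/1450)·9.0²/117 = 0.0846882
  stratum D: (1075/3975)²·(1 − 50/1075)·22.7²/50 = 0.718687
V_st = 0.974243
V_srs = (1 − 246/3975)·239.7/246 = 0.914088
deff = V_st / V_srs = 0.974243/0.914088 = 1.0658

deff ≈ 1.066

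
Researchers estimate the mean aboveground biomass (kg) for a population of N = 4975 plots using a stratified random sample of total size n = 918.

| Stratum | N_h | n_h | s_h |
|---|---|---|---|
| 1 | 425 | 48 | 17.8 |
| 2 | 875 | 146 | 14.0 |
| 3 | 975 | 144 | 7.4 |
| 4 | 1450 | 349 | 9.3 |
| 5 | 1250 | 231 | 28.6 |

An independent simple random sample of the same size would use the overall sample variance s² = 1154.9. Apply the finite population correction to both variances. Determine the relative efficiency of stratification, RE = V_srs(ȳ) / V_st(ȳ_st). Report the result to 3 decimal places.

V̂(ȳ_st) = Σ W_h² (1 − n_h/N_h) s_h²/n_h, with W_h = N_h/N and N = 4975:
  stratum 1: (425/4975)²·(1 − 48/425)·17.8²/48 = 0.042731
  stratum 2: (875/4975)²·(1 − 146/875)·14.0²/146 = 0.0345981
  stratum 3: (975/4975)²·(1 − 144/975)·7.4²/144 = 0.0124486
  stratum 4: (1450/4975)²·(1 − 349/1450)·9.3²/349 = 0.0159849
  stratum 5: (1250/4975)²·(1 − 231/1250)·28.6²/231 = 0.182229
V_st = 0.287992
V_srs = (1 − 918/4975)·1154.9/918 = 1.02592
Relative efficiency = V_srs / V_st = 1.02592/0.287992 = 3.5623

RE ≈ 3.562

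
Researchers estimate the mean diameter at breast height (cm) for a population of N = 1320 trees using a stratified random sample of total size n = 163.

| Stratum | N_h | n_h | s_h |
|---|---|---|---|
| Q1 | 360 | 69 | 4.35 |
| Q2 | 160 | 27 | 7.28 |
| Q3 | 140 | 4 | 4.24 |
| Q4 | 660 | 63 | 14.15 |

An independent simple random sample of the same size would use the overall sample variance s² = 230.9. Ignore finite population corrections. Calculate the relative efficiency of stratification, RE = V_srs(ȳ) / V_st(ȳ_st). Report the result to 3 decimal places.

V̂(ȳ_st) = Σ W_h² s_h²/n_h, with W_h = N_h/N and N = 1320:
  stratum Q1: (360/1320)²·4.35²/69 = 0.020398
  stratum Q2: (160/1320)²·7.28²/27 = 0.0288397
  stratum Q3: (140/1320)²·4.24²/4 = 0.0505568
  stratum Q4: (660/1320)²·14.15²/63 = 0.794534
V_st = 0.894328
V_srs = s²/n = 230.9/163 = 1.41656
Relative efficiency = V_srs / V_st = 1.41656/0.894328 = 1.5839

RE ≈ 1.584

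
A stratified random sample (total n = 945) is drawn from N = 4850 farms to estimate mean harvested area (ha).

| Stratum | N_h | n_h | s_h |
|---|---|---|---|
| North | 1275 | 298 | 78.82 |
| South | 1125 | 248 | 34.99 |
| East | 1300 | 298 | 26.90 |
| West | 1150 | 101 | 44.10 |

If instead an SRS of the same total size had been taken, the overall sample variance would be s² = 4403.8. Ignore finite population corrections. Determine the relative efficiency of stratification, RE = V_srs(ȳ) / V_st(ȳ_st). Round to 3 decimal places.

V̂(ȳ_st) = Σ W_h² s_h²/n_h, with W_h = N_h/N and N = 4850:
  stratum North: (1275/4850)²·78.82²/298 = 1.44077
  stratum South: (1125/4850)²·34.99²/248 = 0.265618
  stratum East: (1300/4850)²·26.90²/298 = 0.174458
  stratum West: (1150/4850)²·44.10²/101 = 1.0826
V_st = 2.96344
V_srs = s²/n = 4403.8/945 = 4.66011
Relative efficiency = V_srs / V_st = 4.66011/2.96344 = 1.5725

RE ≈ 1.573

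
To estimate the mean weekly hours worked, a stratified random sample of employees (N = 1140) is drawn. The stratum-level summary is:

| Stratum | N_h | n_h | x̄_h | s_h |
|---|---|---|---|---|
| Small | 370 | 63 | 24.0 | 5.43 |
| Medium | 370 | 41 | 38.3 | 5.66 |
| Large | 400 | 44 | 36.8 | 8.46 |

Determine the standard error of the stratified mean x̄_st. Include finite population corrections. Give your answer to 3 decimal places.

SE(x̄_st) ≈ 0.541

V̂(x̄_st) = Σ W_h² (1 − n_h/N_h) s_h²/n_h, with W_h = N_h/N and N = 1140:
  stratum Small: (370/1140)²·(1 − 63/370)·5.43²/63 = 0.0409062
  stratum Medium: (370/1140)²·(1 − 41/370)·5.66²/41 = 0.0731875
  stratum Large: (400/1140)²·(1 − 44/400)·8.46²/44 = 0.178233
V̂(x̄_st) = 0.292327
SE(x̄_st) = √0.292327 = 0.540673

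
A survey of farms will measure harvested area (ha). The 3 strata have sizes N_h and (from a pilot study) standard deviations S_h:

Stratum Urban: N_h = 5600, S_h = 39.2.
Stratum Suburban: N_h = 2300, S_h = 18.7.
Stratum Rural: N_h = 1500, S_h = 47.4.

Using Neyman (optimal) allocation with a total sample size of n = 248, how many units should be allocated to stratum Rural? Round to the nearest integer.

Neyman allocation: n_h = n · N_h S_h / Σ N_i S_i, with n = 248.
  stratum Urban: N_h·S_h = 5600·39.2 = 219520.00
  stratum Suburban: N_h·S_h = 2300·18.7 = 43010.00
  stratum Rural: N_h·S_h = 1500·47.4 = 71100.00
Σ N_h S_h = 333630.00
n for stratum Rural = 248·71100.00/333630.00 = 52.851 → 53

53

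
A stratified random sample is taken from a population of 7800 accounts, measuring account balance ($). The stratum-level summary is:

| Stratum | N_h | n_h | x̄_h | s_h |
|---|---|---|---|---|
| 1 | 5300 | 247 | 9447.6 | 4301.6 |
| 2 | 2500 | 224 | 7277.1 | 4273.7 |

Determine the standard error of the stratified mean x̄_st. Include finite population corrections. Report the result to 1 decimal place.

SE(x̄_st) ≈ 201.5

V̂(x̄_st) = Σ W_h² (1 − n_h/N_h) s_h²/n_h, with W_h = N_h/N and N = 7800:
  stratum 1: (5300/7800)²·(1 − 247/5300)·4301.6²/247 = 32976.1
  stratum 2: (2500/7800)²·(1 − 224/2500)·4273.7²/224 = 7625.76
V̂(x̄_st) = 40601.8
SE(x̄_st) = √40601.8 = 201.499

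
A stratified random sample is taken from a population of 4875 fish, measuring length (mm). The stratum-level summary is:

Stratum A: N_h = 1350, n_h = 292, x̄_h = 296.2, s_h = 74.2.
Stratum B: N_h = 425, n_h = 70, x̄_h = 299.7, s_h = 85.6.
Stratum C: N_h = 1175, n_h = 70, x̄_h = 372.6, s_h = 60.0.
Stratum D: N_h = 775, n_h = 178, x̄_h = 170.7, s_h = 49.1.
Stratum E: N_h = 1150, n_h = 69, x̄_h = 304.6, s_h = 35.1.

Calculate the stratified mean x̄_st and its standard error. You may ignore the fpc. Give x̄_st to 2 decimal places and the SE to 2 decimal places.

x̄_st = Σ W_h x̄_h = (1350·296.2 + 425·299.7 + 1175·372.6 + 775·170.7 + 1150·304.6)/4875 = 296.94974
V̂(x̄_st) = Σ W_h² s_h²/n_h, with W_h = N_h/N and N = 4875:
  stratum A: (1350/4875)²·74.2²/292 = 1.44592
  stratum B: (425/4875)²·85.6²/70 = 0.795569
  stratum C: (1175/4875)²·60.0²/70 = 2.98766
  stratum D: (775/4875)²·49.1²/178 = 0.342292
  stratum E: (1150/4875)²·35.1²/69 = 0.9936
V̂(x̄_st) = 6.56504
SE(x̄_st) = √6.56504 = 2.56223

x̄_st ≈ 296.95, SE ≈ 2.56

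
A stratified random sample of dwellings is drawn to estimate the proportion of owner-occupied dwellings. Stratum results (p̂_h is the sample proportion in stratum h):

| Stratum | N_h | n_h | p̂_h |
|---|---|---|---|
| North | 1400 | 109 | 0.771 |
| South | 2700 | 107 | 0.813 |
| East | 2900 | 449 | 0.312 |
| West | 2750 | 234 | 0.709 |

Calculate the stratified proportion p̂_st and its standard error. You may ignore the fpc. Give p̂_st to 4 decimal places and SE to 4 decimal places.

N = 9750; stratum weights W_h = N_h/N.
p̂_st = Σ W_h p̂_h = (1400·0.771 + 2700·0.813 + 2900·0.312 + 2750·0.709)/9750 = 0.62862
V̂(p̂_st) = Σ W_h² p̂_h(1−p̂_h)/(n_h−1):
  stratum North: (1400/9750)²·0.771·0.229/108 = 3.37064e-05
  stratum South: (2700/9750)²·0.813·0.187/106 = 0.000109988
  stratum East: (2900/9750)²·0.312·0.688/448 = 4.23889e-05
  stratum West: (2750/9750)²·0.709·0.291/233 = 7.04433e-05
V̂(p̂_st) = 0.000256526; SE = √V̂ = 0.0160164

p̂_st ≈ 0.6286, SE ≈ 0.0160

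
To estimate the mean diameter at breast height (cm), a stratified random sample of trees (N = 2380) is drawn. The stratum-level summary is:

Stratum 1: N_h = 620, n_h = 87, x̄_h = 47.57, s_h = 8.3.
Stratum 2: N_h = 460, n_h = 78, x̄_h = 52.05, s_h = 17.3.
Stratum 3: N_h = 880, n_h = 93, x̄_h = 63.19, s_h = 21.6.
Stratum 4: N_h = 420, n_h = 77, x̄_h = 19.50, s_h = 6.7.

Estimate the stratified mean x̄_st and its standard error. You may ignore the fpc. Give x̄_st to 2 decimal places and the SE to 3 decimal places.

x̄_st ≈ 49.26, SE ≈ 0.949

x̄_st = Σ W_h x̄_h = (620·47.57 + 460·52.05 + 880·63.19 + 420·19.50)/2380 = 49.25782
V̂(x̄_st) = Σ W_h² s_h²/n_h, with W_h = N_h/N and N = 2380:
  stratum 1: (620/2380)²·8.3²/87 = 0.0537361
  stratum 2: (460/2380)²·17.3²/78 = 0.143337
  stratum 3: (880/2380)²·21.6²/93 = 0.685861
  stratum 4: (420/2380)²·6.7²/77 = 0.0181553
V̂(x̄_st) = 0.90109
SE(x̄_st) = √0.90109 = 0.949257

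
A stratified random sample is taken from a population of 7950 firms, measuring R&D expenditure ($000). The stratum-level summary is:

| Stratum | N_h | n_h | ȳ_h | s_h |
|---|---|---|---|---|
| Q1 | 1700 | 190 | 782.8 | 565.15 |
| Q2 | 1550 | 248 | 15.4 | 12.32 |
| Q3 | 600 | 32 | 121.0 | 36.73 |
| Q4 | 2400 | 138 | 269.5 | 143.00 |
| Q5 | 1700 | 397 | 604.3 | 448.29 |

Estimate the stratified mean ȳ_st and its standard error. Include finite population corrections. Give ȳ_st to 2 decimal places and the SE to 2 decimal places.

ȳ_st ≈ 390.11, SE ≈ 9.95

ȳ_st = Σ W_h ȳ_h = (1700·782.8 + 1550·15.4 + 600·121.0 + 2400·269.5 + 1700·604.3)/7950 = 390.10566
V̂(ȳ_st) = Σ W_h² (1 − n_h/N_h) s_h²/n_h, with W_h = N_h/N and N = 7950:
  stratum Q1: (1700/7950)²·(1 − 190/1700)·565.15²/190 = 68.2756
  stratum Q2: (1550/7950)²·(1 − 248/1550)·12.32²/248 = 0.0195424
  stratum Q3: (600/7950)²·(1 − 32/600)·36.73²/32 = 0.22733
  stratum Q4: (2400/7950)²·(1 − 138/2400)·143.00²/138 = 12.7281
  stratum Q5: (1700/7950)²·(1 − 397/1700)·448.29²/397 = 17.7414
V̂(ȳ_st) = 98.9919
SE(ȳ_st) = √98.9919 = 9.94947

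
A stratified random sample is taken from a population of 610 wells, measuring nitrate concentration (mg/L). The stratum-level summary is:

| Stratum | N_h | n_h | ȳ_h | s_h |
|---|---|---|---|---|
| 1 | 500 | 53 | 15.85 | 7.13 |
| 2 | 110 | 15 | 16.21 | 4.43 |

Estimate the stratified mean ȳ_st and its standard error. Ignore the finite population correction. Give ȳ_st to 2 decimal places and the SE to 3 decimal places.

ȳ_st ≈ 15.91, SE ≈ 0.829

ȳ_st = Σ W_h ȳ_h = (500·15.85 + 110·16.21)/610 = 15.91492
V̂(ȳ_st) = Σ W_h² s_h²/n_h, with W_h = N_h/N and N = 610:
  stratum 1: (500/610)²·7.13²/53 = 0.644442
  stratum 2: (110/610)²·4.43²/15 = 0.0425444
V̂(ȳ_st) = 0.686986
SE(ȳ_st) = √0.686986 = 0.828846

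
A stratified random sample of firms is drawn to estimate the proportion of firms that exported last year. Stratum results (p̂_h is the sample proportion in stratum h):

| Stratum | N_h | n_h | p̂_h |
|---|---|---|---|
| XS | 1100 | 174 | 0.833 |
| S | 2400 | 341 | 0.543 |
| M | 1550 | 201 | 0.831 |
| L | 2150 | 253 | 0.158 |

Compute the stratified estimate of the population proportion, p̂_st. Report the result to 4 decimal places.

N = 7200; stratum weights W_h = N_h/N.
p̂_st = Σ W_h p̂_h = (1100·0.833 + 2400·0.543 + 1550·0.831 + 2150·0.158)/7200 = 0.53434

p̂_st ≈ 0.5343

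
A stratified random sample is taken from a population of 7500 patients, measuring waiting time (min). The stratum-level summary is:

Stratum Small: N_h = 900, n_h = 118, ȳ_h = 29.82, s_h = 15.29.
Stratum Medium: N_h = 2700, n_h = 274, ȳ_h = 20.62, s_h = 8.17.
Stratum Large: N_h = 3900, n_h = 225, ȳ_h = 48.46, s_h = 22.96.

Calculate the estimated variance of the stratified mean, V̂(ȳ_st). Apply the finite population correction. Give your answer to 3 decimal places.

V̂(ȳ_st) = Σ W_h² (1 − n_h/N_h) s_h²/n_h, with W_h = N_h/N and N = 7500:
  stratum Small: (900/7500)²·(1 − 118/900)·15.29²/118 = 0.024789
  stratum Medium: (2700/7500)²·(1 − 274/2700)·8.17²/274 = 0.0283678
  stratum Large: (3900/7500)²·(1 − 225/3900)·22.96²/225 = 0.596981
V̂(ȳ_st) = 0.650138

V̂(ȳ_st) ≈ 0.650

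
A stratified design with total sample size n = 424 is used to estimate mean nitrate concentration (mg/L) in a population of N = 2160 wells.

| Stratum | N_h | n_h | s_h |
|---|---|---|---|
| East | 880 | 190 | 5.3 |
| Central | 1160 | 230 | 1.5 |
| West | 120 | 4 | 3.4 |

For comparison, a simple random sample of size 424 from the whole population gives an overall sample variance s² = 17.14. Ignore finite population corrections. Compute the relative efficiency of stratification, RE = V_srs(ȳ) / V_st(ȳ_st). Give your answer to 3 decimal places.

V̂(ȳ_st) = Σ W_h² s_h²/n_h, with W_h = N_h/N and N = 2160:
  stratum East: (880/2160)²·5.3²/190 = 0.024539
  stratum Central: (1160/2160)²·1.5²/230 = 0.00282139
  stratum West: (120/2160)²·3.4²/4 = 0.00891975
V_st = 0.0362801
V_srs = s²/n = 17.14/424 = 0.0404245
Relative efficiency = V_srs / V_st = 0.0404245/0.0362801 = 1.1142

RE ≈ 1.114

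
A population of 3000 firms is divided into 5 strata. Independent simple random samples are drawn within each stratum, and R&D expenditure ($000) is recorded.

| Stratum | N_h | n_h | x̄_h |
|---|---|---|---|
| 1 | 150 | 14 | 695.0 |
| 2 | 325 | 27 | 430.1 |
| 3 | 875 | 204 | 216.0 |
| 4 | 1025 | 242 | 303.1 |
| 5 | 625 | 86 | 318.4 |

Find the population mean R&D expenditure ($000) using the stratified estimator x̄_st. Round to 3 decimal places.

x̄_st ≈ 314.237

N = Σ N_h = 3000. Stratum weights W_h = N_h/N.
x̄_st = (150·695.0 + 325·430.1 + 875·216.0 + 1025·303.1 + 625·318.4) / 3000 = 314.23667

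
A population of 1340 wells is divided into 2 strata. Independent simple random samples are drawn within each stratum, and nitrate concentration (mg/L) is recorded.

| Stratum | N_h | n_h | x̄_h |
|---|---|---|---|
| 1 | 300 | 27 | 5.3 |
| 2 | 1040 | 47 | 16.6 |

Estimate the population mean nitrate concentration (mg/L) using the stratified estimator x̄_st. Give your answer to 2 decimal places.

x̄_st ≈ 14.07

N = Σ N_h = 1340. Stratum weights W_h = N_h/N.
x̄_st = (300·5.3 + 1040·16.6) / 1340 = 14.0701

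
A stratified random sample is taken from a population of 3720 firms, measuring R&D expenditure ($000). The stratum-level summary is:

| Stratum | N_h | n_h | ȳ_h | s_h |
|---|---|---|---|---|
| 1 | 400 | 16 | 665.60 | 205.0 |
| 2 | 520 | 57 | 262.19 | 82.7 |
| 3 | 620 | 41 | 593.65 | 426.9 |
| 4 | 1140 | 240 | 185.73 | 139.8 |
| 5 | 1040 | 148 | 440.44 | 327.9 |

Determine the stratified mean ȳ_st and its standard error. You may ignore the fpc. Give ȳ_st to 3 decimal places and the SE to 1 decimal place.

ȳ_st = Σ W_h ȳ_h = (400·665.60 + 520·262.19 + 620·593.65 + 1140·185.73 + 1040·440.44)/3720 = 387.21280
V̂(ȳ_st) = Σ W_h² s_h²/n_h, with W_h = N_h/N and N = 3720:
  stratum 1: (400/3720)²·205.0²/16 = 30.3684
  stratum 2: (520/3720)²·82.7²/57 = 2.34454
  stratum 3: (620/3720)²·426.9²/41 = 123.471
  stratum 4: (1140/3720)²·139.8²/240 = 7.64763
  stratum 5: (1040/3720)²·327.9²/148 = 56.7809
V̂(ȳ_st) = 220.613
SE(ȳ_st) = √220.613 = 14.853

ȳ_st ≈ 387.213, SE ≈ 14.9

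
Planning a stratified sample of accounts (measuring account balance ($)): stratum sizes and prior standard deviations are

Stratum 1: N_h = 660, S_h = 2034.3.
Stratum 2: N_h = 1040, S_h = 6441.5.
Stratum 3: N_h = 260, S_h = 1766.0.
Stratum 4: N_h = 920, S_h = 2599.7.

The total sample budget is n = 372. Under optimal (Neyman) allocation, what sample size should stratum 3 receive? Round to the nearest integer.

16

Neyman allocation: n_h = n · N_h S_h / Σ N_i S_i, with n = 372.
  stratum 1: N_h·S_h = 660·2034.3 = 1342638.00
  stratum 2: N_h·S_h = 1040·6441.5 = 6699160.00
  stratum 3: N_h·S_h = 260·1766.0 = 459160.00
  stratum 4: N_h·S_h = 920·2599.7 = 2391724.00
Σ N_h S_h = 10892682.00
n for stratum 3 = 372·459160.00/10892682.00 = 15.681 → 16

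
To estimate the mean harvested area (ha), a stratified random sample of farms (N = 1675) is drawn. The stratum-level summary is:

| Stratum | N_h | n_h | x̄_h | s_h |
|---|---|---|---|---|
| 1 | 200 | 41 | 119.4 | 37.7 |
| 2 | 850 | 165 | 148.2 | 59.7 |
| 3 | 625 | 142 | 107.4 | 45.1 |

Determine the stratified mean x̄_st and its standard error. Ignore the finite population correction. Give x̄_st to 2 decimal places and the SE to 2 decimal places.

x̄_st ≈ 129.54, SE ≈ 2.84

x̄_st = Σ W_h x̄_h = (200·119.4 + 850·148.2 + 625·107.4)/1675 = 129.53731
V̂(x̄_st) = Σ W_h² s_h²/n_h, with W_h = N_h/N and N = 1675:
  stratum 1: (200/1675)²·37.7²/41 = 0.49423
  stratum 2: (850/1675)²·59.7²/165 = 5.56254
  stratum 3: (625/1675)²·45.1²/142 = 1.99432
V̂(x̄_st) = 8.05109
SE(x̄_st) = √8.05109 = 2.83744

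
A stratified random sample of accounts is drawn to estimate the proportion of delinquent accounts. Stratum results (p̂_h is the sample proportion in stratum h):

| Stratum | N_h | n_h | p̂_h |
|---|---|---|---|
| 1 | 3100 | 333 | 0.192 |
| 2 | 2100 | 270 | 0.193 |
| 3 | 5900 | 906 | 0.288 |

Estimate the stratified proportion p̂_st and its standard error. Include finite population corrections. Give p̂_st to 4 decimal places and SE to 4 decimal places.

N = 11100; stratum weights W_h = N_h/N.
p̂_st = Σ W_h p̂_h = (3100·0.192 + 2100·0.193 + 5900·0.288)/11100 = 0.24322
V̂(p̂_st) = Σ W_h² (1 − n_h/N_h) p̂_h(1−p̂_h)/(n_h−1):
  stratum 1: (3100/11100)²·(1 − 333/3100)·0.192·0.808/332 = 3.25311e-05
  stratum 2: (2100/11100)²·(1 − 270/2100)·0.193·0.807/269 = 1.80594e-05
  stratum 3: (5900/11100)²·(1 − 906/5900)·0.288·0.712/905 = 5.41849e-05
V̂(p̂_st) = 0.000104775; SE = √V̂ = 0.010236

p̂_st ≈ 0.2432, SE ≈ 0.0102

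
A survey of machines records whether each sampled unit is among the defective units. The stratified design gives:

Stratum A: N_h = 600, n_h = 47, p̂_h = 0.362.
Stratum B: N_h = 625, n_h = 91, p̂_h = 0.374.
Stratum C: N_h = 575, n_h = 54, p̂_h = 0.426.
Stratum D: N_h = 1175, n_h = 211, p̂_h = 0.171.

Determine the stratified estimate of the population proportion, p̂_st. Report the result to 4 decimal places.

N = 2975; stratum weights W_h = N_h/N.
p̂_st = Σ W_h p̂_h = (600·0.362 + 625·0.374 + 575·0.426 + 1175·0.171)/2975 = 0.30145

p̂_st ≈ 0.3015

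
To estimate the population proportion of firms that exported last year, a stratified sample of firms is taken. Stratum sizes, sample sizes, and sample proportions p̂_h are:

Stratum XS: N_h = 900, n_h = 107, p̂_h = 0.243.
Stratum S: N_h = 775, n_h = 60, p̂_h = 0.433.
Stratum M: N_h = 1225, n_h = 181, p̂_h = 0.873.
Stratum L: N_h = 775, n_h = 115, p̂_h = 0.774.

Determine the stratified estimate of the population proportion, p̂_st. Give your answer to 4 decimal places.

p̂_st ≈ 0.6050

N = 3675; stratum weights W_h = N_h/N.
p̂_st = Σ W_h p̂_h = (900·0.243 + 775·0.433 + 1225·0.873 + 775·0.774)/3675 = 0.60505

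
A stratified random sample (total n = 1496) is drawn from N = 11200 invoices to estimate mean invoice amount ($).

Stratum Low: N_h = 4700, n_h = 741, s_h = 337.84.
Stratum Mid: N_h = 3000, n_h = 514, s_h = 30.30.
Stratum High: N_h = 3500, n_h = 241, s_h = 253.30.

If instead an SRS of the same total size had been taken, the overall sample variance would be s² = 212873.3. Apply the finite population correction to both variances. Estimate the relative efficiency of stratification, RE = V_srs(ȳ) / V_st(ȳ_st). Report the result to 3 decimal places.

V̂(ȳ_st) = Σ W_h² (1 − n_h/N_h) s_h²/n_h, with W_h = N_h/N and N = 11200:
  stratum Low: (4700/11200)²·(1 − 741/4700)·337.84²/741 = 22.8482
  stratum Mid: (3000/11200)²·(1 − 514/3000)·30.30²/514 = 0.106196
  stratum High: (3500/11200)²·(1 − 241/3500)·253.30²/241 = 24.2086
V_st = 47.163
V_srs = (1 − 1496/11200)·212873.3/1496 = 123.288
Relative efficiency = V_srs / V_st = 123.288/47.163 = 2.6141

RE ≈ 2.614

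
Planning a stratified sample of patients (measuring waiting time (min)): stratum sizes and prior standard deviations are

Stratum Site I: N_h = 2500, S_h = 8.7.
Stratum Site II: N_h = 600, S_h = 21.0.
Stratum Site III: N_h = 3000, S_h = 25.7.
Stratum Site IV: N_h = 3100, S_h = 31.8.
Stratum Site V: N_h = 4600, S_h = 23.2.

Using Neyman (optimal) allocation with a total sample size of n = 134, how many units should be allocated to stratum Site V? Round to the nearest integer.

Neyman allocation: n_h = n · N_h S_h / Σ N_i S_i, with n = 134.
  stratum Site I: N_h·S_h = 2500·8.7 = 21750.00
  stratum Site II: N_h·S_h = 600·21.0 = 12600.00
  stratum Site III: N_h·S_h = 3000·25.7 = 77100.00
  stratum Site IV: N_h·S_h = 3100·31.8 = 98580.00
  stratum Site V: N_h·S_h = 4600·23.2 = 106720.00
Σ N_h S_h = 316750.00
n for stratum Site V = 134·106720.00/316750.00 = 45.148 → 45

45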